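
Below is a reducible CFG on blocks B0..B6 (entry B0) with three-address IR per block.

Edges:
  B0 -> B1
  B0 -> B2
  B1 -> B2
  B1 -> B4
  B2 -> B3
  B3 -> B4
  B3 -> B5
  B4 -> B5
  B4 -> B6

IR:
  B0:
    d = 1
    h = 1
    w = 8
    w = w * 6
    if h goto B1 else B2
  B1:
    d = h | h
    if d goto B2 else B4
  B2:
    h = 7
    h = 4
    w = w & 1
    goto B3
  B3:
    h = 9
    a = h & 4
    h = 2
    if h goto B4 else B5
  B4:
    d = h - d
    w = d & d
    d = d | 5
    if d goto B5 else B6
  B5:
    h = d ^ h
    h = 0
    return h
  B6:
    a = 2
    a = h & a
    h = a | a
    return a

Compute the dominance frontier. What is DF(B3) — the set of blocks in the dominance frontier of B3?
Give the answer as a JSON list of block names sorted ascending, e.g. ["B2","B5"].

Answer: ["B4", "B5"]

Analysis:
idom tree: B1←B0 B2←B0 B3←B2 B4←B0 B5←B0 B6←B4
Dom at joins:
  B2: preds {B0,B1}: {B0} ∩ {B0,B1} = {B0}; idom=B0
  B4: preds {B1,B3}: {B0,B1} ∩ {B0,B2,B3} = {B0}; idom=B0
  B5: preds {B3,B4}: {B0,B2,B3} ∩ {B0,B4} = {B0}; idom=B0

DF walk-up:
  join B2 pred B0: · stop@B0
  join B2 pred B1: B1 stop@B0
  join B4 pred B1: B1 stop@B0
  join B4 pred B3: B3→B2 stop@B0
  join B5 pred B3: B3→B2 stop@B0
  join B5 pred B4: B4 stop@B0
  B0 → ∅
  B1 → {B2,B4}
  B2 → {B4,B5}
  B3 → {B4,B5}
  B4 → {B5}
  B5 → ∅
  B6 → ∅

DF(B3) = ["B4", "B5"]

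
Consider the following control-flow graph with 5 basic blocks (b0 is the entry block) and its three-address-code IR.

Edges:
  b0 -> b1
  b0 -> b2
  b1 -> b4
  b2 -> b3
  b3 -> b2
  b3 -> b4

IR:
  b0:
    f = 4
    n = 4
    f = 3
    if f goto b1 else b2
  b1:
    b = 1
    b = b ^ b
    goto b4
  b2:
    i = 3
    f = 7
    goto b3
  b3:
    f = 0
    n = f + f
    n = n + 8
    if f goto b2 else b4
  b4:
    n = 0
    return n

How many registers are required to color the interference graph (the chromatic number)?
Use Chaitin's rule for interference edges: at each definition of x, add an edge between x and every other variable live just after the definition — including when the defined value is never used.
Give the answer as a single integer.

Per-block:
  b0: def={f,n} ue=∅
  b1: def={b} ue=∅
  b2: def={f,i} ue=∅
  b3: def={f,n} ue=∅
  b4: def={n} ue=∅

Live sets:
  live b0: ∅→∅
  live b1: ∅→∅
  live b2: ∅→∅
  live b3: ∅→∅
  live b4: ∅→∅

Conflict graph:
  b: ∅
  f: {n}
  i: ∅
  n: {f}

Chromatic number:
  {f,n} pairwise interfere (2-clique) ⇒ χ ≥ 2
  2-colouring: r0={b,f,i}  r1={n}
  χ = 2

Answer: 2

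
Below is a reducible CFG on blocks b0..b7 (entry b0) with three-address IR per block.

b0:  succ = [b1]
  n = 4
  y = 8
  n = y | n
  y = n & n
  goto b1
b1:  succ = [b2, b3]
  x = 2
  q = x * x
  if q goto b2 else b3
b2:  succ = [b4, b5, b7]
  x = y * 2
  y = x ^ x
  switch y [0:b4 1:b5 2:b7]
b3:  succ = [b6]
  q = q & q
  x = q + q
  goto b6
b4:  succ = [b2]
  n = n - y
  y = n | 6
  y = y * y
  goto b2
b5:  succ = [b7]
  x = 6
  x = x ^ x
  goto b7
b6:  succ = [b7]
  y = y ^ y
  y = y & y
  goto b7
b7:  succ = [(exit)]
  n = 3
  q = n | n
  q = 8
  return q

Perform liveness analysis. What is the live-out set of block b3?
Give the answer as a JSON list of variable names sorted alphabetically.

Answer: ["y"]

Derivation:
Per-block:
  b0 def {n,y} use ∅
  b1 def {q,x} use ∅
  b2 def {x,y} use {y}
  b3 def {q,x} use {q}
  b4 def {n,y} use {n,y}
  b5 def {x} use ∅
  b6 def {y} use {y}
  b7 def {n,q} use ∅

Live sets:
  b0 li=∅ lo={n,y}
  b1 li={n,y} lo={n,q,y}
  b2 li={n,y} lo={n,y}
  b3 li={q,y} lo={y}
  b4 li={n,y} lo={n,y}
  b5 li=∅ lo=∅
  b6 li={y} lo=∅
  b7 li=∅ lo=∅

live-out(b3) = ["y"]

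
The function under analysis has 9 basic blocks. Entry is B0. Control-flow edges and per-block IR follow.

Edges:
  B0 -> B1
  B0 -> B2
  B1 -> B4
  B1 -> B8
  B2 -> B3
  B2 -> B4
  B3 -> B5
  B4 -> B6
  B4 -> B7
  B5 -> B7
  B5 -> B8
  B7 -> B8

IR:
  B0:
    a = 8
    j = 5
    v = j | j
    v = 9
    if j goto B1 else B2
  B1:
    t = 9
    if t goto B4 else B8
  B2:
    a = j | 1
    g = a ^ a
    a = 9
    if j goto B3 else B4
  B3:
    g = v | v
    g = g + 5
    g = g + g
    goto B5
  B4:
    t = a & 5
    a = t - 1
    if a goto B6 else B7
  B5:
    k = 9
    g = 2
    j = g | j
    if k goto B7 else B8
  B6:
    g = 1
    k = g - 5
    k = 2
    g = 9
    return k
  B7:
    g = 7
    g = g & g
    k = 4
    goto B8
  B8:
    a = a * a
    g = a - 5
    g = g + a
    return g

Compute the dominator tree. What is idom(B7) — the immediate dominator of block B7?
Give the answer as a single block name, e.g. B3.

Answer: B0

Working:
idom tree: B1←B0 B2←B0 B3←B2 B4←B0 B5←B3 B6←B4 B7←B0 B8←B0
Dom∩ at merges:
  B4: preds {B1,B2}: {B0,B1} ∩ {B0,B2} = {B0}; idom=B0
  B7: preds {B4,B5}: {B0,B4} ∩ {B0,B2,B3,B5} = {B0}; idom=B0
  B8: preds {B1,B5,B7}: {B0,B1} ∩ {B0,B2,B3,B5} ∩ {B0,B7} = {B0}; idom=B0

idom(B7) = B0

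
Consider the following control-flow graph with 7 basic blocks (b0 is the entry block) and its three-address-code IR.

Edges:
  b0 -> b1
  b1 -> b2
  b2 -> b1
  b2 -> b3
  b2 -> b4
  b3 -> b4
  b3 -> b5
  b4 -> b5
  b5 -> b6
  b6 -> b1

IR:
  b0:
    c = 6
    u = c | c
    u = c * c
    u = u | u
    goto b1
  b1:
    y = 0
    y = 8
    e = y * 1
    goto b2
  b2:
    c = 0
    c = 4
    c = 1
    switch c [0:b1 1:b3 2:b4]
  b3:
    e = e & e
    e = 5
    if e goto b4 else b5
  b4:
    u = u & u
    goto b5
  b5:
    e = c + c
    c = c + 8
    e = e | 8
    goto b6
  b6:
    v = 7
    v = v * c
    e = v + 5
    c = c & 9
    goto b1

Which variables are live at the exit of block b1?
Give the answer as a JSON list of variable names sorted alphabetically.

Answer: ["e", "u"]

Derivation:
Block summaries:
  b0: def={c,u} ue=∅
  b1: def={e,y} ue=∅
  b2: def={c} ue=∅
  b3: def={e} ue={e}
  b4: def={u} ue={u}
  b5: def={c,e} ue={c}
  b6: def={c,e,v} ue={c}

Live sets:
  live b0: ∅→{u}
  live b1: {u}→{e,u}
  live b2: {e,u}→{c,e,u}
  live b3: {c,e,u}→{c,u}
  live b4: {c,u}→{c,u}
  live b5: {c,u}→{c,u}
  live b6: {c,u}→{u}

live-out(b1) = ["e", "u"]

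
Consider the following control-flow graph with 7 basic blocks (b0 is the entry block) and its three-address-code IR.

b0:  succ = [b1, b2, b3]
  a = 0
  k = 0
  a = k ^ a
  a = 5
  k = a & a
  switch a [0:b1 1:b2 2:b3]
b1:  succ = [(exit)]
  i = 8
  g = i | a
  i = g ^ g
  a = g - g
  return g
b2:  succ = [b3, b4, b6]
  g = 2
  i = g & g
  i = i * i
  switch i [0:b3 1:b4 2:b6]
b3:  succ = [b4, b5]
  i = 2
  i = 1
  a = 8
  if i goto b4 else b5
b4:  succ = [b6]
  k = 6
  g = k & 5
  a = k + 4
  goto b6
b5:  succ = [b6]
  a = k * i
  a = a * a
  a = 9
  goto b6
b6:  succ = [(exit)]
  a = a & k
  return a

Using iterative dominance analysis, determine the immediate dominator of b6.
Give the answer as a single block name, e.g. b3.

Answer: b0

Derivation:
idom tree: b1←b0 b2←b0 b3←b0 b4←b0 b5←b3 b6←b0
Dom at joins:
  b3: preds {b0,b2}: {b0} ∩ {b0,b2} = {b0}; idom=b0
  b4: preds {b2,b3}: {b0,b2} ∩ {b0,b3} = {b0}; idom=b0
  b6: preds {b2,b4,b5}: {b0,b2} ∩ {b0,b4} ∩ {b0,b3,b5} = {b0}; idom=b0

idom(b6) = b0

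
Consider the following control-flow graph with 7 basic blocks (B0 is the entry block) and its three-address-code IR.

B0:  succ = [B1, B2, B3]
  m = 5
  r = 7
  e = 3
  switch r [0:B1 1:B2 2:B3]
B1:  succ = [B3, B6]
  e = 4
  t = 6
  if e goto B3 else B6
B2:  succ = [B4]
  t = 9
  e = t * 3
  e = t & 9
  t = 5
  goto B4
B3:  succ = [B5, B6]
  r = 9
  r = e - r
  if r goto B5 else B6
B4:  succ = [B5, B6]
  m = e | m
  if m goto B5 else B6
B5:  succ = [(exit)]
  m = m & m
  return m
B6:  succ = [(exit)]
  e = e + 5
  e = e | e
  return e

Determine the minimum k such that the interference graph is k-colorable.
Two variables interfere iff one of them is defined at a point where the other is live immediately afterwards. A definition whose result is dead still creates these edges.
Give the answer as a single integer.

Answer: 3

Analysis:
Block summaries:
  B0 def {e,m,r} use ∅
  B1 def {e,t} use ∅
  B2 def {e,t} use ∅
  B3 def {r} use {e}
  B4 def {m} use {e,m}
  B5 def {m} use {m}
  B6 def {e} use {e}

Live sets:
  live B0: ∅→{e,m}
  live B1: {m}→{e,m}
  live B2: {m}→{e,m}
  live B3: {e,m}→{e,m}
  live B4: {e,m}→{e,m}
  live B5: {m}→∅
  live B6: {e}→∅

Interfere edges:
  e↔{m,r,t}
  m↔{e,r,t}
  r↔{e,m}
  t↔{e,m}

Chromatic number:
  clique {e,m,r} ⇒ need ≥ 3
  3-colouring: c0={e}  c1={m}  c2={r,t}
  χ = 3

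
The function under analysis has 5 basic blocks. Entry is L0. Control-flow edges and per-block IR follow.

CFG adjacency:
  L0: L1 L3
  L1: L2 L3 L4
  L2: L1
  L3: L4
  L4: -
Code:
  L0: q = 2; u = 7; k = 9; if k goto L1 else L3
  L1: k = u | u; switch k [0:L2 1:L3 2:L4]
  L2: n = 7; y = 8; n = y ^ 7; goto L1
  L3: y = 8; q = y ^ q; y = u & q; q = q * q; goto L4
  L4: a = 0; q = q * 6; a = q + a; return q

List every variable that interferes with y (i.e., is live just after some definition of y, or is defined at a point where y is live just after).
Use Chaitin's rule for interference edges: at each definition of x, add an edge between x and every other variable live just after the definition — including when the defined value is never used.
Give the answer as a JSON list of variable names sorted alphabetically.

Per-block:
  L0 def {k,q,u} use ∅
  L1 def {k} use {u}
  L2 def {n,y} use ∅
  L3 def {q,y} use {q,u}
  L4 def {a,q} use {q}

Liveness:
  live L0: ∅→{q,u}
  live L1: {q,u}→{q,u}
  live L2: {q,u}→{q,u}
  live L3: {q,u}→{q}
  live L4: {q}→∅

Interference:
  a: {q}
  k: {q,u}
  n: {q,u}
  q: {a,k,n,u,y}
  u: {k,n,q,y}
  y: {q,u}

N(y) = ["q", "u"]

Answer: ["q", "u"]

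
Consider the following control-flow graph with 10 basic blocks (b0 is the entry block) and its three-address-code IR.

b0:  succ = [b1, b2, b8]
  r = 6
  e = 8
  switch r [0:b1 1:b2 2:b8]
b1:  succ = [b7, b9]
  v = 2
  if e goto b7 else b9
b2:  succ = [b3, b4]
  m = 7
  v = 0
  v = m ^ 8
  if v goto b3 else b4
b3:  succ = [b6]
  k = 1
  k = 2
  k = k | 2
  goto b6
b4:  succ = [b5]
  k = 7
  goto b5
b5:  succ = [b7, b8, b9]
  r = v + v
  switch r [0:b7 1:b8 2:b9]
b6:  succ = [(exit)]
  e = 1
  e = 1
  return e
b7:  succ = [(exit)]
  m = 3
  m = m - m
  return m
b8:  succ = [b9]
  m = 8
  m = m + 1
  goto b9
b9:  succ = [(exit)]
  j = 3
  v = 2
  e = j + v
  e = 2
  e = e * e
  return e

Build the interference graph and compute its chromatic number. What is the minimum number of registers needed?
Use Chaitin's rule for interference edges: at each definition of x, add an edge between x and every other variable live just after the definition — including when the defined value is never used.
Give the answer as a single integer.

Answer: 2

Working:
Per-block:
  b0 def {e,r} use ∅
  b1 def {v} use {e}
  b2 def {m,v} use ∅
  b3 def {k} use ∅
  b4 def {k} use ∅
  b5 def {r} use {v}
  b6 def {e} use ∅
  b7 def {m} use ∅
  b8 def {m} use ∅
  b9 def {e,j,v} use ∅

Live sets:
  b0 li=∅ lo={e}
  b1 li={e} lo=∅
  b2 li=∅ lo={v}
  b3 li=∅ lo=∅
  b4 li={v} lo={v}
  b5 li={v} lo=∅
  b6 li=∅ lo=∅
  b7 li=∅ lo=∅
  b8 li=∅ lo=∅
  b9 li=∅ lo=∅

Interference:
  e: {r,v}
  j: {v}
  k: {v}
  m: {v}
  r: {e}
  v: {e,j,k,m}

Colouring:
  {e,r} pairwise interfere (2-clique) ⇒ χ ≥ 2
  2-colouring: R0={r,v}  R1={e,j,k,m}
  χ = 2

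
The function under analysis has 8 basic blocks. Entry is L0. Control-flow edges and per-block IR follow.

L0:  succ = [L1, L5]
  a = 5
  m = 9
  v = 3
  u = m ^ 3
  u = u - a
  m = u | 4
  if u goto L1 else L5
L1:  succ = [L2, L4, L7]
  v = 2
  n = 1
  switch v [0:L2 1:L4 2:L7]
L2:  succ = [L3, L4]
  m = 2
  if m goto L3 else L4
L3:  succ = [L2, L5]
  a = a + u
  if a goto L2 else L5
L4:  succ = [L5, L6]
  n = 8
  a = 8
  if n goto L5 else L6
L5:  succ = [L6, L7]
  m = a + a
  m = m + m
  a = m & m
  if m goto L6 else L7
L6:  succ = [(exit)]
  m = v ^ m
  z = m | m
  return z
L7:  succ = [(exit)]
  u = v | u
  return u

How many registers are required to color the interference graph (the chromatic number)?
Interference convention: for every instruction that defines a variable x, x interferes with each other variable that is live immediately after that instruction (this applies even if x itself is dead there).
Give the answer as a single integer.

Per-block:
  L0: def={a,m,u,v} ue=∅
  L1: def={n,v} ue=∅
  L2: def={m} ue=∅
  L3: def={a} ue={a,u}
  L4: def={a,n} ue=∅
  L5: def={a,m} ue={a}
  L6: def={m,z} ue={m,v}
  L7: def={u} ue={u,v}

Live sets:
  live L0: ∅→{a,m,u,v}
  live L1: {a,m,u}→{a,m,u,v}
  live L2: {a,u,v}→{a,m,u,v}
  live L3: {a,u,v}→{a,u,v}
  live L4: {m,u,v}→{a,m,u,v}
  live L5: {a,u,v}→{m,u,v}
  live L6: {m,v}→∅
  live L7: {u,v}→∅

Interfere edges:
  a↔{m,n,u,v}
  m↔{a,n,u,v}
  n↔{a,m,u,v}
  u↔{a,m,n,v}
  v↔{a,m,n,u}
  z↔∅

Registers:
  clique {a,m,n,u,v} ⇒ need ≥ 5
  assign a→r0 m→r1 n→r2 u→r3 v→r4 z→r0 — no edge inside a register ⇒ χ ≤ 5
  χ = 5

Answer: 5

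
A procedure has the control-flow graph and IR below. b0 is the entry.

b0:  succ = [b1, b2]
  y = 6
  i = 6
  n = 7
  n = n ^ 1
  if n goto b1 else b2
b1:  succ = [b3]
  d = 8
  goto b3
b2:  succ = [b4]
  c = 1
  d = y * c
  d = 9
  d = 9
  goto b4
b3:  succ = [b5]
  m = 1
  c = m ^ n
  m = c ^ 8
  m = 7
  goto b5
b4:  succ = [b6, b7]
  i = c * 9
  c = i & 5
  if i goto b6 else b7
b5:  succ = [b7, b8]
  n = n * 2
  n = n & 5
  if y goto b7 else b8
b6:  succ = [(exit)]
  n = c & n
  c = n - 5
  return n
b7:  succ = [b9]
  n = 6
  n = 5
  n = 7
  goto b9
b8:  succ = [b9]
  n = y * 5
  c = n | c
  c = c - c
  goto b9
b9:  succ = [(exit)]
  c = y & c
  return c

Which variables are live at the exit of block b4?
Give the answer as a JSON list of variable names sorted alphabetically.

Per-block:
  b0: {i,n,y} / ∅
  b1: {d} / ∅
  b2: {c,d} / {y}
  b3: {c,m} / {n}
  b4: {c,i} / {c}
  b5: {n} / {n,y}
  b6: {c,n} / {c,n}
  b7: {n} / ∅
  b8: {c,n} / {c,y}
  b9: {c} / {c,y}

Liveness:
  b0: in=∅ out={n,y}
  b1: in={n,y} out={n,y}
  b2: in={n,y} out={c,n,y}
  b3: in={n,y} out={c,n,y}
  b4: in={c,n,y} out={c,n,y}
  b5: in={c,n,y} out={c,y}
  b6: in={c,n} out=∅
  b7: in={c,y} out={c,y}
  b8: in={c,y} out={c,y}
  b9: in={c,y} out=∅

live-out(b4) = ["c", "n", "y"]

Answer: ["c", "n", "y"]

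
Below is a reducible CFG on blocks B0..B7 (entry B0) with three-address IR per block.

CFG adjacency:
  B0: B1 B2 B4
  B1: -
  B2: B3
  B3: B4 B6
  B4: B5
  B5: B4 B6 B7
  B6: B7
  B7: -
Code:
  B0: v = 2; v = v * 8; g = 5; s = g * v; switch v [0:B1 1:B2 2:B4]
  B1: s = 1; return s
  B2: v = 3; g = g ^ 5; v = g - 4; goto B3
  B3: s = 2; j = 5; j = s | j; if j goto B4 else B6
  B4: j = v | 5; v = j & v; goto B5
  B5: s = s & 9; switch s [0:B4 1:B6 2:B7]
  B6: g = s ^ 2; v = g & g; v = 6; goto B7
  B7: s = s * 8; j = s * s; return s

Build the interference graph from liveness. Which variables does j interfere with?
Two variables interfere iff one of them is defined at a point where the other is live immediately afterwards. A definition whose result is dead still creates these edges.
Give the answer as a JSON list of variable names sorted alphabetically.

Per-block:
  B0: {g,s,v} / ∅
  B1: {s} / ∅
  B2: {g,v} / {g}
  B3: {j,s} / ∅
  B4: {j,v} / {v}
  B5: {s} / {s}
  B6: {g,v} / {s}
  B7: {j,s} / {s}

Live sets:
  B0 li=∅ lo={g,s,v}
  B1 li=∅ lo=∅
  B2 li={g} lo={v}
  B3 li={v} lo={s,v}
  B4 li={s,v} lo={s,v}
  B5 li={s,v} lo={s,v}
  B6 li={s} lo={s}
  B7 li={s} lo=∅

Interference:
  g — {s,v}
  j — {s,v}
  s — {g,j,v}
  v — {g,j,s}

N(j) = ["s", "v"]

Answer: ["s", "v"]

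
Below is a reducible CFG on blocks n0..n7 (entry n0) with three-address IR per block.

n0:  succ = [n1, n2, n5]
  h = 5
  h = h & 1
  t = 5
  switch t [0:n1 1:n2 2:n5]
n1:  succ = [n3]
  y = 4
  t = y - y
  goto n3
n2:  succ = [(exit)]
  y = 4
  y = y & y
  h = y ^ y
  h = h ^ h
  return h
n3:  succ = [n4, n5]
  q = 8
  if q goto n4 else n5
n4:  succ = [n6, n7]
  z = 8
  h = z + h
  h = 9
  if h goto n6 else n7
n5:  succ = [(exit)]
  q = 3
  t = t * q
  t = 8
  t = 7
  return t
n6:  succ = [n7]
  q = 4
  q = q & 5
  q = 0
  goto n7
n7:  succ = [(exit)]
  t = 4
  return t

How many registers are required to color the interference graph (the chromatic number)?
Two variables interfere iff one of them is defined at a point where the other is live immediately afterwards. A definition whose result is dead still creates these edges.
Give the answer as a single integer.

Answer: 3

Analysis:
Block summaries:
  n0: {h,t} / ∅
  n1: {t,y} / ∅
  n2: {h,y} / ∅
  n3: {q} / ∅
  n4: {h,z} / {h}
  n5: {q,t} / {t}
  n6: {q} / ∅
  n7: {t} / ∅

Live sets:
  n0: in=∅ out={h,t}
  n1: in={h} out={h,t}
  n2: in=∅ out=∅
  n3: in={h,t} out={h,t}
  n4: in={h} out=∅
  n5: in={t} out=∅
  n6: in=∅ out=∅
  n7: in=∅ out=∅

Interfere edges:
  h — {q,t,y,z}
  q — {h,t}
  t — {h,q}
  y — {h}
  z — {h}

Chromatic number:
  lower bound: {h,q,t} mutually conflict ⇒ χ ≥ 3
  3-colouring: r0={h}  r1={q,y,z}  r2={t}
  χ = 3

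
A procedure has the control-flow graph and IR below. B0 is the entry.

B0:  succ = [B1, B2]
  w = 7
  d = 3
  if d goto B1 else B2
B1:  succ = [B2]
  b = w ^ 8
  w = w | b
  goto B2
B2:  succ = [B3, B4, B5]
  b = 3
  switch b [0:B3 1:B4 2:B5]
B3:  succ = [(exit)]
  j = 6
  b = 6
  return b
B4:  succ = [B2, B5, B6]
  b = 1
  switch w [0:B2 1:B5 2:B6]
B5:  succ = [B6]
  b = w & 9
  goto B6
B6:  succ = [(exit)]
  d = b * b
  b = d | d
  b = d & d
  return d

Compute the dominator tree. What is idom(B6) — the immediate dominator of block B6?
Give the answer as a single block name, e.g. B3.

Answer: B2

Analysis:
idom tree: B1←B0 B2←B0 B3←B2 B4←B2 B5←B2 B6←B2
Dom∩ at merges:
  B2: preds {B0,B1,B4}: {B0} ∩ {B0,B1} ∩ {B0,B2,B4} = {B0}; idom=B0
  B5: preds {B2,B4}: {B0,B2} ∩ {B0,B2,B4} = {B0,B2}; idom=B2
  B6: preds {B4,B5}: {B0,B2,B4} ∩ {B0,B2,B5} = {B0,B2}; idom=B2

idom(B6) = B2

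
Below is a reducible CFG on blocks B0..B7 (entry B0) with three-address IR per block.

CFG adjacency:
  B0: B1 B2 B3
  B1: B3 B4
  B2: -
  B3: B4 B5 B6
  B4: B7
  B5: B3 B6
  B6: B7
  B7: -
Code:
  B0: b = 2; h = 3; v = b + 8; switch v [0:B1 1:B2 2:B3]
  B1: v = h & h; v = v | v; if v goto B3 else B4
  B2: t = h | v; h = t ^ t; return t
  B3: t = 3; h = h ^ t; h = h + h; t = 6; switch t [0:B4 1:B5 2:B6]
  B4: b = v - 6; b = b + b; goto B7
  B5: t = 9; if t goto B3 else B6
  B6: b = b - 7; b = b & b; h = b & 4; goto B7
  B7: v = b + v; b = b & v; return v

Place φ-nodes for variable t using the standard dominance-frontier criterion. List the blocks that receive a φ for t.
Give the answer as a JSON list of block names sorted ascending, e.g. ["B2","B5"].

Answer: ["B3", "B4", "B6", "B7"]

Derivation:
idom tree: B1←B0 B2←B0 B3←B0 B4←B0 B5←B3 B6←B3 B7←B0
Join-block Dom:
  B3: preds {B0,B1,B5}: {B0} ∩ {B0,B1} ∩ {B0,B3,B5} = {B0}; idom=B0
  B4: preds {B1,B3}: {B0,B1} ∩ {B0,B3} = {B0}; idom=B0
  B6: preds {B3,B5}: {B0,B3} ∩ {B0,B3,B5} = {B0,B3}; idom=B3
  B7: preds {B4,B6}: {B0,B4} ∩ {B0,B3,B6} = {B0}; idom=B0

DF derivation:
  B3←B0: walk · to B0
  B3←B1: walk B1 to B0
  B3←B5: walk B5→B3 to B0
  B4←B1: walk B1 to B0
  B4←B3: walk B3 to B0
  B6←B3: walk · to B3
  B6←B5: walk B5 to B3
  B7←B4: walk B4 to B0
  B7←B6: walk B6→B3 to B0
  DF(B0)=∅
  DF(B1)={B3,B4}
  DF(B2)=∅
  DF(B3)={B3,B4,B7}
  DF(B4)={B7}
  DF(B5)={B3,B6}
  DF(B6)={B7}
  DF(B7)=∅

φ for t: defs {B2,B3,B5}
  DF⁺ = {B3,B4,B6,B7}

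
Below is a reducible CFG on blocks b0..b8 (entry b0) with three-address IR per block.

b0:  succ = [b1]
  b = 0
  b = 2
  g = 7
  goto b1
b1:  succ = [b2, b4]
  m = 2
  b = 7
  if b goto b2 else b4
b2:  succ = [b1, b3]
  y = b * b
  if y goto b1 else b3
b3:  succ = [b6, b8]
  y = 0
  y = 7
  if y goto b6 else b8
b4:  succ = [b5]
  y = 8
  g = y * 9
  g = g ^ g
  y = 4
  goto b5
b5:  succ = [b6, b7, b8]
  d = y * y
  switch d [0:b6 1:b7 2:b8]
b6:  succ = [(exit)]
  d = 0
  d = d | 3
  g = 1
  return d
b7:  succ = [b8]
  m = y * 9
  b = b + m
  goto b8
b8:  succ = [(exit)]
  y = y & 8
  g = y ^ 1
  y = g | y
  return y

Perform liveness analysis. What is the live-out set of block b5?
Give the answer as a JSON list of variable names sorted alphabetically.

def/use:
  b0 def {b,g} use ∅
  b1 def {b,m} use ∅
  b2 def {y} use {b}
  b3 def {y} use ∅
  b4 def {g,y} use ∅
  b5 def {d} use {y}
  b6 def {d,g} use ∅
  b7 def {b,m} use {b,y}
  b8 def {g,y} use {y}

Live sets:
  b0: in=∅ out=∅
  b1: in=∅ out={b}
  b2: in={b} out=∅
  b3: in=∅ out={y}
  b4: in={b} out={b,y}
  b5: in={b,y} out={b,y}
  b6: in=∅ out=∅
  b7: in={b,y} out={y}
  b8: in={y} out=∅

live-out(b5) = ["b", "y"]

Answer: ["b", "y"]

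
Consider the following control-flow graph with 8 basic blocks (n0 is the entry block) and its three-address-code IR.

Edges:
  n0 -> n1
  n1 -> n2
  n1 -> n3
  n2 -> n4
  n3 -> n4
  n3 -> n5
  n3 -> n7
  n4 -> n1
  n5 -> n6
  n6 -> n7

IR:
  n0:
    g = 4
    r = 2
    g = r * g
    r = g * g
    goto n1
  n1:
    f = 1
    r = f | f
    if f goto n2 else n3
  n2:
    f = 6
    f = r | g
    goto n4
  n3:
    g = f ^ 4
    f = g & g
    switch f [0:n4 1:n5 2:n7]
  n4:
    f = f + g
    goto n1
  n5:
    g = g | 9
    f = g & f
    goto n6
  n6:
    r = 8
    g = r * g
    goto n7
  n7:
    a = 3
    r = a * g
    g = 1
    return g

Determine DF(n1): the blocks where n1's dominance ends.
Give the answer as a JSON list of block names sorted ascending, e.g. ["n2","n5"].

Answer: ["n1"]

Derivation:
idom tree: n1←n0 n2←n1 n3←n1 n4←n1 n5←n3 n6←n5 n7←n3
Dom at joins:
  n1: preds {n0,n4}: {n0} ∩ {n0,n1,n4} = {n0}; idom=n0
  n4: preds {n2,n3}: {n0,n1,n2} ∩ {n0,n1,n3} = {n0,n1}; idom=n1
  n7: preds {n3,n6}: {n0,n1,n3} ∩ {n0,n1,n3,n5,n6} = {n0,n1,n3}; idom=n3

DF derivation:
  n1←n0: walk · to n0
  n1←n4: walk n4→n1 to n0
  n4←n2: walk n2 to n1
  n4←n3: walk n3 to n1
  n7←n3: walk · to n3
  n7←n6: walk n6→n5 to n3
  DF(n0)=∅
  DF(n1)={n1}
  DF(n2)={n4}
  DF(n3)={n4}
  DF(n4)={n1}
  DF(n5)={n7}
  DF(n6)={n7}
  DF(n7)=∅

DF(n1) = ["n1"]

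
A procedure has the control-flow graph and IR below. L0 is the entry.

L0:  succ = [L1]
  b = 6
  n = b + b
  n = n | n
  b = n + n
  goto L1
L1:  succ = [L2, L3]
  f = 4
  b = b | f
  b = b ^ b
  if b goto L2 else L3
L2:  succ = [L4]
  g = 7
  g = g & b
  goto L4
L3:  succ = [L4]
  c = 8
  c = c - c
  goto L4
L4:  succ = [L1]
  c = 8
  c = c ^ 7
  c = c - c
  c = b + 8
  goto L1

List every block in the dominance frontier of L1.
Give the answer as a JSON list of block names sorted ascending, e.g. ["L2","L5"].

idom tree: L1←L0 L2←L1 L3←L1 L4←L1
Join-block Dom:
  L1: preds {L0,L4}: {L0} ∩ {L0,L1,L4} = {L0}; idom=L0
  L4: preds {L2,L3}: {L0,L1,L2} ∩ {L0,L1,L3} = {L0,L1}; idom=L1

DF walk-up:
  L1←L0: walk · to L0
  L1←L4: walk L4→L1 to L0
  L4←L2: walk L2 to L1
  L4←L3: walk L3 to L1
  L0 → ∅
  L1 → {L1}
  L2 → {L4}
  L3 → {L4}
  L4 → {L1}

DF(L1) = ["L1"]

Answer: ["L1"]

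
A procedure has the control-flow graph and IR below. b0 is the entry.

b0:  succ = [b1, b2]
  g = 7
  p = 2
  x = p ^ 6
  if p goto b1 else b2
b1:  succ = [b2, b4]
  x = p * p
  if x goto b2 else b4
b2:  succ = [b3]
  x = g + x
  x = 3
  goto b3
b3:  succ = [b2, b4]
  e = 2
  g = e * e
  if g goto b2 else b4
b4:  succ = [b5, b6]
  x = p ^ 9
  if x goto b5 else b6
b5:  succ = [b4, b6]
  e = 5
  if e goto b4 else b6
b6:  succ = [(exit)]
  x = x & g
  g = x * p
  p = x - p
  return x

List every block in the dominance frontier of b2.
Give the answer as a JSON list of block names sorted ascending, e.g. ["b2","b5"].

idom tree: b1←b0 b2←b0 b3←b2 b4←b0 b5←b4 b6←b4
Dom∩ at merges:
  b2: preds {b0,b1,b3}: {b0} ∩ {b0,b1} ∩ {b0,b2,b3} = {b0}; idom=b0
  b4: preds {b1,b3,b5}: {b0,b1} ∩ {b0,b2,b3} ∩ {b0,b4,b5} = {b0}; idom=b0
  b6: preds {b4,b5}: {b0,b4} ∩ {b0,b4,b5} = {b0,b4}; idom=b4

Frontier:
  b2←b0: walk · to b0
  b2←b1: walk b1 to b0
  b2←b3: walk b3→b2 to b0
  b4←b1: walk b1 to b0
  b4←b3: walk b3→b2 to b0
  b4←b5: walk b5→b4 to b0
  b6←b4: walk · to b4
  b6←b5: walk b5 to b4
  b0: DF=∅
  b1: DF={b2,b4}
  b2: DF={b2,b4}
  b3: DF={b2,b4}
  b4: DF={b4}
  b5: DF={b4,b6}
  b6: DF=∅

DF(b2) = ["b2", "b4"]

Answer: ["b2", "b4"]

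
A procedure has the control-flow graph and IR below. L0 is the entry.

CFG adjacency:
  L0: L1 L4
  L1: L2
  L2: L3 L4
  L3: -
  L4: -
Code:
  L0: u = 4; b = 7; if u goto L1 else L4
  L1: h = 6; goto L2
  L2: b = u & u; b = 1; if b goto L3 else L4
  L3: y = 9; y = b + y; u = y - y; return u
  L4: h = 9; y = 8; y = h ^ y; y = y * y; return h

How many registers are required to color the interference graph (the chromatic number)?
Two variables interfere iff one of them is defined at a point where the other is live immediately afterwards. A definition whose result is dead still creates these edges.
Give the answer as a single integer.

Per-block:
  L0 def {b,u} use ∅
  L1 def {h} use ∅
  L2 def {b} use {u}
  L3 def {u,y} use {b}
  L4 def {h,y} use ∅

Liveness:
  L0: in=∅ out={u}
  L1: in={u} out={u}
  L2: in={u} out={b}
  L3: in={b} out=∅
  L4: in=∅ out=∅

Interference:
  b↔{u,y}
  h↔{u,y}
  u↔{b,h}
  y↔{b,h}

Chromatic number:
  clique {b,u} ⇒ need ≥ 2
  assign b→R0 h→R0 u→R1 y→R1 — no edge inside a register ⇒ χ ≤ 2
  χ = 2

Answer: 2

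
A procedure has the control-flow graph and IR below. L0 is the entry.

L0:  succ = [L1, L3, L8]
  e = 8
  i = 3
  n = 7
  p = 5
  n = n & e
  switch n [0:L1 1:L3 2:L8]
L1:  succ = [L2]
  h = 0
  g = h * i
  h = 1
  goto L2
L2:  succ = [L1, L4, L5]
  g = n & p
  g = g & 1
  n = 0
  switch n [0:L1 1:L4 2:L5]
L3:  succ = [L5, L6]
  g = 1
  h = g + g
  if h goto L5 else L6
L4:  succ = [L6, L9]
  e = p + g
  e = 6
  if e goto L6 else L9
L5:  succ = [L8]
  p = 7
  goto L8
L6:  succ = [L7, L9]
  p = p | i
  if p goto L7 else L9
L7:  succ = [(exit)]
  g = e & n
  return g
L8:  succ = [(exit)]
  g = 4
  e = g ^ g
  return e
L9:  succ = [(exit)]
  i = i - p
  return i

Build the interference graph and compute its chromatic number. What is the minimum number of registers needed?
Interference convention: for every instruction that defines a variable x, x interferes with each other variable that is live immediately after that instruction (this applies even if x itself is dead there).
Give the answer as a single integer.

def/use:
  L0: def={e,i,n,p} ue=∅
  L1: def={g,h} ue={i}
  L2: def={g,n} ue={n,p}
  L3: def={g,h} ue=∅
  L4: def={e} ue={g,p}
  L5: def={p} ue=∅
  L6: def={p} ue={i,p}
  L7: def={g} ue={e,n}
  L8: def={e,g} ue=∅
  L9: def={i} ue={i,p}

Backward fixpoint:
  L0: in=∅ out={e,i,n,p}
  L1: in={i,n,p} out={i,n,p}
  L2: in={i,n,p} out={g,i,n,p}
  L3: in={e,i,n,p} out={e,i,n,p}
  L4: in={g,i,n,p} out={e,i,n,p}
  L5: in=∅ out=∅
  L6: in={e,i,n,p} out={e,i,n,p}
  L7: in={e,n} out=∅
  L8: in=∅ out=∅
  L9: in={i,p} out=∅

Conflict graph:
  e: {g,h,i,n,p}
  g: {e,i,n,p}
  h: {e,i,n,p}
  i: {e,g,h,n,p}
  n: {e,g,h,i,p}
  p: {e,g,h,i,n}

Chromatic number:
  {e,g,i,n,p} pairwise interfere (5-clique) ⇒ χ ≥ 5
  assign e→R0 g→R4 h→R4 i→R1 n→R2 p→R3 — no edge inside a register ⇒ χ ≤ 5
  χ = 5

Answer: 5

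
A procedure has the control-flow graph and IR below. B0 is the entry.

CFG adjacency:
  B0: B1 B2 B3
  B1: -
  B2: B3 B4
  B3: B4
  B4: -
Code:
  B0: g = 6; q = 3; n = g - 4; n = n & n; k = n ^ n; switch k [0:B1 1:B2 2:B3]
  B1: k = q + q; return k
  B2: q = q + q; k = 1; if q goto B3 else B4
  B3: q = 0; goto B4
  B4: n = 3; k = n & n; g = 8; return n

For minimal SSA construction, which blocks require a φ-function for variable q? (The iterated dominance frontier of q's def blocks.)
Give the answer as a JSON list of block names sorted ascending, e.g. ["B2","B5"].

idom tree: B1←B0 B2←B0 B3←B0 B4←B0
Dom at joins:
  B3: preds {B0,B2}: {B0} ∩ {B0,B2} = {B0}; idom=B0
  B4: preds {B2,B3}: {B0,B2} ∩ {B0,B3} = {B0}; idom=B0

Frontier:
  B3←B0: walk · to B0
  B3←B2: walk B2 to B0
  B4←B2: walk B2 to B0
  B4←B3: walk B3 to B0
  B0 → ∅
  B1 → ∅
  B2 → {B3,B4}
  B3 → {B4}
  B4 → ∅

φ for q: defs {B0,B2,B3}
  DF⁺ = {B3,B4}

Answer: ["B3", "B4"]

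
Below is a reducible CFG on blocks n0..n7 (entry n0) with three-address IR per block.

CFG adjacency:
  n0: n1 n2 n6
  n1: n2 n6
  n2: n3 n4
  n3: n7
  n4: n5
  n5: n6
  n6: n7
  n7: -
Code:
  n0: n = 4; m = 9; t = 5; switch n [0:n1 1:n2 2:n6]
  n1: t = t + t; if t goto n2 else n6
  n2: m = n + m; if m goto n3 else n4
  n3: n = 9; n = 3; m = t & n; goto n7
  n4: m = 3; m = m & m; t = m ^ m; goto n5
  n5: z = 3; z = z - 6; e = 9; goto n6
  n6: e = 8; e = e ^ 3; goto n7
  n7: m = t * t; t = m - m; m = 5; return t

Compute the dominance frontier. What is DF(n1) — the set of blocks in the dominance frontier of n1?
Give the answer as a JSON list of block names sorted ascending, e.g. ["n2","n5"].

idom tree: n1←n0 n2←n0 n3←n2 n4←n2 n5←n4 n6←n0 n7←n0
Dom∩ at merges:
  n2: preds {n0,n1}: {n0} ∩ {n0,n1} = {n0}; idom=n0
  n6: preds {n0,n1,n5}: {n0} ∩ {n0,n1} ∩ {n0,n2,n4,n5} = {n0}; idom=n0
  n7: preds {n3,n6}: {n0,n2,n3} ∩ {n0,n6} = {n0}; idom=n0

DF walk-up:
  join n2 pred n0: · stop@n0
  join n2 pred n1: n1 stop@n0
  join n6 pred n0: · stop@n0
  join n6 pred n1: n1 stop@n0
  join n6 pred n5: n5→n4→n2 stop@n0
  join n7 pred n3: n3→n2 stop@n0
  join n7 pred n6: n6 stop@n0
  n0 → ∅
  n1 → {n2,n6}
  n2 → {n6,n7}
  n3 → {n7}
  n4 → {n6}
  n5 → {n6}
  n6 → {n7}
  n7 → ∅

DF(n1) = ["n2", "n6"]

Answer: ["n2", "n6"]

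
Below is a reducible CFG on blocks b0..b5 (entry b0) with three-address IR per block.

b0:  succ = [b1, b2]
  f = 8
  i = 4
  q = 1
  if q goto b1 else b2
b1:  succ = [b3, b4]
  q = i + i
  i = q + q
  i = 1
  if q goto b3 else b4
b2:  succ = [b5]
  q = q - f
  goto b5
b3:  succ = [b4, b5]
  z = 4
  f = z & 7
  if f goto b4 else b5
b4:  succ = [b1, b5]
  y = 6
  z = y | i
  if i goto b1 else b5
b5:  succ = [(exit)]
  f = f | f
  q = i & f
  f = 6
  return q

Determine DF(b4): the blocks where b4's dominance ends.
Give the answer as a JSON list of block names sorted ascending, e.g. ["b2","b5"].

idom tree: b1←b0 b2←b0 b3←b1 b4←b1 b5←b0
Join-block Dom:
  b1: preds {b0,b4}: {b0} ∩ {b0,b1,b4} = {b0}; idom=b0
  b4: preds {b1,b3}: {b0,b1} ∩ {b0,b1,b3} = {b0,b1}; idom=b1
  b5: preds {b2,b3,b4}: {b0,b2} ∩ {b0,b1,b3} ∩ {b0,b1,b4} = {b0}; idom=b0

Frontier:
  join b1 pred b0: · stop@b0
  join b1 pred b4: b4→b1 stop@b0
  join b4 pred b1: · stop@b1
  join b4 pred b3: b3 stop@b1
  join b5 pred b2: b2 stop@b0
  join b5 pred b3: b3→b1 stop@b0
  join b5 pred b4: b4→b1 stop@b0
  b0 → ∅
  b1 → {b1,b5}
  b2 → {b5}
  b3 → {b4,b5}
  b4 → {b1,b5}
  b5 → ∅

DF(b4) = ["b1", "b5"]

Answer: ["b1", "b5"]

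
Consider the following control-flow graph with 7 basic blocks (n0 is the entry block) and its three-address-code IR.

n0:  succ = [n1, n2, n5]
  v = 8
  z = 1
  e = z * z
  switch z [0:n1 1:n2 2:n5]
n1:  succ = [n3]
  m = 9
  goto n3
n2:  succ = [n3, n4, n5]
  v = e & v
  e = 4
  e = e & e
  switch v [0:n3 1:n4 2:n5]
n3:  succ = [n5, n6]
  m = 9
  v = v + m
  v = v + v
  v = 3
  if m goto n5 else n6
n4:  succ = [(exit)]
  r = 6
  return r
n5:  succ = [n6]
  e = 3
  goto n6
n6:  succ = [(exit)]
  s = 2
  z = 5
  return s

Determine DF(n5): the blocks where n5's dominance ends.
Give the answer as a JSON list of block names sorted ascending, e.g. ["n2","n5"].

idom tree: n1←n0 n2←n0 n3←n0 n4←n2 n5←n0 n6←n0
Dom∩ at merges:
  n3: preds {n1,n2}: {n0,n1} ∩ {n0,n2} = {n0}; idom=n0
  n5: preds {n0,n2,n3}: {n0} ∩ {n0,n2} ∩ {n0,n3} = {n0}; idom=n0
  n6: preds {n3,n5}: {n0,n3} ∩ {n0,n5} = {n0}; idom=n0

DF walk-up:
  join n3 pred n1: n1 stop@n0
  join n3 pred n2: n2 stop@n0
  join n5 pred n0: · stop@n0
  join n5 pred n2: n2 stop@n0
  join n5 pred n3: n3 stop@n0
  join n6 pred n3: n3 stop@n0
  join n6 pred n5: n5 stop@n0
  n0: DF=∅
  n1: DF={n3}
  n2: DF={n3,n5}
  n3: DF={n5,n6}
  n4: DF=∅
  n5: DF={n6}
  n6: DF=∅

DF(n5) = ["n6"]

Answer: ["n6"]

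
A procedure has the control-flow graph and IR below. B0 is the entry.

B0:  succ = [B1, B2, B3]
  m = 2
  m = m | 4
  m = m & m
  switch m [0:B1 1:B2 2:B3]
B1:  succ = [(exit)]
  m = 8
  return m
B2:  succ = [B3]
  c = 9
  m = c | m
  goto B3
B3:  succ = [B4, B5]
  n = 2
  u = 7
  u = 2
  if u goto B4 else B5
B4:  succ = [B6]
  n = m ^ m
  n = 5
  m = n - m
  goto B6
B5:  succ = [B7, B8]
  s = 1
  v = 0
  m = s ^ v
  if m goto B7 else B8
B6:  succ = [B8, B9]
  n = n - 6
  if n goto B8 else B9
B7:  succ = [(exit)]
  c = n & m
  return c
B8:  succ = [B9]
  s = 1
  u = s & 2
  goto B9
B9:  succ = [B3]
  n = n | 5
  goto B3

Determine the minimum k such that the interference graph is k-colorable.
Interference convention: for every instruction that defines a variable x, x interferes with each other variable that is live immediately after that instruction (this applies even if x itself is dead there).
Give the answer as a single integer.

Block summaries:
  B0: def={m} ue=∅
  B1: def={m} ue=∅
  B2: def={c,m} ue={m}
  B3: def={n,u} ue=∅
  B4: def={m,n} ue={m}
  B5: def={m,s,v} ue=∅
  B6: def={n} ue={n}
  B7: def={c} ue={m,n}
  B8: def={s,u} ue=∅
  B9: def={n} ue={n}

Liveness:
  live B0: ∅→{m}
  live B1: ∅→∅
  live B2: {m}→{m}
  live B3: {m}→{m,n}
  live B4: {m}→{m,n}
  live B5: {n}→{m,n}
  live B6: {m,n}→{m,n}
  live B7: {m,n}→∅
  live B8: {m,n}→{m,n}
  live B9: {m,n}→{m}

Interference:
  c: {m}
  m: {c,n,s,u}
  n: {m,s,u,v}
  s: {m,n,v}
  u: {m,n}
  v: {n,s}

Colouring:
  lower bound: {m,n,s} mutually conflict ⇒ χ ≥ 3
  assign c→R1 m→R0 n→R1 s→R2 u→R2 v→R0 — no edge inside a register ⇒ χ ≤ 3
  χ = 3

Answer: 3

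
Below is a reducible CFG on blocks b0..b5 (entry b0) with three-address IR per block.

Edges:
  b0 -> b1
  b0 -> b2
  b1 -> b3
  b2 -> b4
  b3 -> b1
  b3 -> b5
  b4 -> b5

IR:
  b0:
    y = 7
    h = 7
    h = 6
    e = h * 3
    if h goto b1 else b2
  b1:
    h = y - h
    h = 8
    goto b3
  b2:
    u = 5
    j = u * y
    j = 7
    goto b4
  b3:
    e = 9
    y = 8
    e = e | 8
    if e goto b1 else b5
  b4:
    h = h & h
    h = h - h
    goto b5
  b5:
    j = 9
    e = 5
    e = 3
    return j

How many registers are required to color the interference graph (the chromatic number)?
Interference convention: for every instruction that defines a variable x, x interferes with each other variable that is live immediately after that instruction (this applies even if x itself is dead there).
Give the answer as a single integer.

Block summaries:
  b0 def {e,h,y} use ∅
  b1 def {h} use {h,y}
  b2 def {j,u} use {y}
  b3 def {e,y} use ∅
  b4 def {h} use {h}
  b5 def {e,j} use ∅

Backward fixpoint:
  b0 li=∅ lo={h,y}
  b1 li={h,y} lo={h}
  b2 li={h,y} lo={h}
  b3 li={h} lo={h,y}
  b4 li={h} lo=∅
  b5 li=∅ lo=∅

Conflict graph:
  e↔{h,j,y}
  h↔{e,j,u,y}
  j↔{e,h}
  u↔{h,y}
  y↔{e,h,u}

Registers:
  {e,h,j} pairwise interfere (3-clique) ⇒ χ ≥ 3
  assign e→c1 h→c0 j→c2 u→c1 y→c2 — no edge inside a register ⇒ χ ≤ 3
  χ = 3

Answer: 3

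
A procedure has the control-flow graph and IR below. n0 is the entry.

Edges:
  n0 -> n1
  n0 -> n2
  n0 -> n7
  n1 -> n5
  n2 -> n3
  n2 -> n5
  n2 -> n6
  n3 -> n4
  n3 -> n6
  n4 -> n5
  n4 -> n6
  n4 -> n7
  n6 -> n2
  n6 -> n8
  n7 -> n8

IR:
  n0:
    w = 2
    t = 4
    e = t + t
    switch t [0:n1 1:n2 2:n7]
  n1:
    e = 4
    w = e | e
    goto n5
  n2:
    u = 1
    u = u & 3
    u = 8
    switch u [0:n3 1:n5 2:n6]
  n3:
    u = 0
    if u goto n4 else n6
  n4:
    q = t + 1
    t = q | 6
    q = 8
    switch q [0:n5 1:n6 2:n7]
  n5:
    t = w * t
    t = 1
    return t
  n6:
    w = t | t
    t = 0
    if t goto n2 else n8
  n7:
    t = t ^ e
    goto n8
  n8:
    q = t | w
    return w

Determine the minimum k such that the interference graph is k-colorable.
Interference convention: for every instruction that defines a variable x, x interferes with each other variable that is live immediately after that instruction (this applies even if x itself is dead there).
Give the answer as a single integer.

Answer: 4

Analysis:
Block summaries:
  n0: {e,t,w} / ∅
  n1: {e,w} / ∅
  n2: {u} / ∅
  n3: {u} / ∅
  n4: {q,t} / {t}
  n5: {t} / {t,w}
  n6: {t,w} / {t}
  n7: {t} / {e,t}
  n8: {q} / {t,w}

Liveness:
  live n0: ∅→{e,t,w}
  live n1: {t}→{t,w}
  live n2: {e,t,w}→{e,t,w}
  live n3: {e,t,w}→{e,t,w}
  live n4: {e,t,w}→{e,t,w}
  live n5: {t,w}→∅
  live n6: {e,t}→{e,t,w}
  live n7: {e,t,w}→{t,w}
  live n8: {t,w}→∅

Interfere edges:
  e — {q,t,u,w}
  q — {e,t,w}
  t — {e,q,u,w}
  u — {e,t,w}
  w — {e,q,t,u}

Colouring:
  {e,q,t,w} pairwise interfere (4-clique) ⇒ χ ≥ 4
  assign e→c0 q→c3 t→c1 u→c3 w→c2 — no edge inside a register ⇒ χ ≤ 4
  χ = 4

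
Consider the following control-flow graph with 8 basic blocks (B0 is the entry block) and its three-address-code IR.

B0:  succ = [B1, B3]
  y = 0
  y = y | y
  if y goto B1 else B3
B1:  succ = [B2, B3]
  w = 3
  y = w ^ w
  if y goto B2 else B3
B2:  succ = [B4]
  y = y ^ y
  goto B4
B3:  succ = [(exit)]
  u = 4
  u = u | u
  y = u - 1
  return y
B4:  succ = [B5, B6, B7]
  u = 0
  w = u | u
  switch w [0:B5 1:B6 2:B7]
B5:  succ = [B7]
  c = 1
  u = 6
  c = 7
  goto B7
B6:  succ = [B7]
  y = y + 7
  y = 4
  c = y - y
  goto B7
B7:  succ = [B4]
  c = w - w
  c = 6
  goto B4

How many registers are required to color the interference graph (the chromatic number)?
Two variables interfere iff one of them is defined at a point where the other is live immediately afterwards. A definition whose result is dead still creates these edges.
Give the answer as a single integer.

Per-block:
  B0: def={y} ue=∅
  B1: def={w,y} ue=∅
  B2: def={y} ue={y}
  B3: def={u,y} ue=∅
  B4: def={u,w} ue=∅
  B5: def={c,u} ue=∅
  B6: def={c,y} ue={y}
  B7: def={c} ue={w}

Live sets:
  live B0: ∅→∅
  live B1: ∅→{y}
  live B2: {y}→{y}
  live B3: ∅→∅
  live B4: {y}→{w,y}
  live B5: {w,y}→{w,y}
  live B6: {w,y}→{w,y}
  live B7: {w,y}→{y}

Interference:
  c: {w,y}
  u: {w,y}
  w: {c,u,y}
  y: {c,u,w}

Registers:
  lower bound: {c,w,y} mutually conflict ⇒ χ ≥ 3
  assign c→R2 u→R2 w→R0 y→R1 — no edge inside a register ⇒ χ ≤ 3
  χ = 3

Answer: 3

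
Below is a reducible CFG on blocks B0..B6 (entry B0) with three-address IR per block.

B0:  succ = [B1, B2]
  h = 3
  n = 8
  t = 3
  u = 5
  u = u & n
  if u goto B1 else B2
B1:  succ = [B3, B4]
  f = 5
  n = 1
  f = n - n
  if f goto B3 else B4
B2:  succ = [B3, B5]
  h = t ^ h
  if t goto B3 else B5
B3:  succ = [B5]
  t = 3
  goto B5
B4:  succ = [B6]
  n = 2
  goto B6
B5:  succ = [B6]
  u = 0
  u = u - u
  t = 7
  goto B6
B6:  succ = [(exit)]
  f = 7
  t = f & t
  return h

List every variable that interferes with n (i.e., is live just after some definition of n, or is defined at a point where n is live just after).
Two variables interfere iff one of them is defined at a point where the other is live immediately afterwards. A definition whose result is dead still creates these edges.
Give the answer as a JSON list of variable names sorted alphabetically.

Block summaries:
  B0: {h,n,t,u} / ∅
  B1: {f,n} / ∅
  B2: {h} / {h,t}
  B3: {t} / ∅
  B4: {n} / ∅
  B5: {t,u} / ∅
  B6: {f,t} / {h,t}

Live sets:
  live B0: ∅→{h,t}
  live B1: {h,t}→{h,t}
  live B2: {h,t}→{h}
  live B3: {h}→{h}
  live B4: {h,t}→{h,t}
  live B5: {h}→{h,t}
  live B6: {h,t}→∅

Conflict graph:
  f: {h,t}
  h: {f,n,t,u}
  n: {h,t,u}
  t: {f,h,n,u}
  u: {h,n,t}

N(n) = ["h", "t", "u"]

Answer: ["h", "t", "u"]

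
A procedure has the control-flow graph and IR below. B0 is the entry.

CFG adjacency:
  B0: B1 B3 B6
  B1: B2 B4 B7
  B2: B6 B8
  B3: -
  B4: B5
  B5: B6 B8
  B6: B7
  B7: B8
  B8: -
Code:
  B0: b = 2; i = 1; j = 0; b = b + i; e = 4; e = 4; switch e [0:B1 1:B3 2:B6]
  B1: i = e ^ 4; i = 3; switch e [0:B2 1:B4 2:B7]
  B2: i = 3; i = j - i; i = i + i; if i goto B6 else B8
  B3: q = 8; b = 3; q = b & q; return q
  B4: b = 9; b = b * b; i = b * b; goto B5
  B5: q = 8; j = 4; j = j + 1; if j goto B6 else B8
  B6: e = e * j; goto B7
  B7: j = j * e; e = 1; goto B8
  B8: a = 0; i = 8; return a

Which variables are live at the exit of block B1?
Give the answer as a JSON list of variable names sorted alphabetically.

Answer: ["e", "j"]

Working:
Per-block:
  B0: def={b,e,i,j} ue=∅
  B1: def={i} ue={e}
  B2: def={i} ue={j}
  B3: def={b,q} ue=∅
  B4: def={b,i} ue=∅
  B5: def={j,q} ue=∅
  B6: def={e} ue={e,j}
  B7: def={e,j} ue={e,j}
  B8: def={a,i} ue=∅

Live sets:
  B0: in=∅ out={e,j}
  B1: in={e,j} out={e,j}
  B2: in={e,j} out={e,j}
  B3: in=∅ out=∅
  B4: in={e} out={e}
  B5: in={e} out={e,j}
  B6: in={e,j} out={e,j}
  B7: in={e,j} out=∅
  B8: in=∅ out=∅

live-out(B1) = ["e", "j"]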